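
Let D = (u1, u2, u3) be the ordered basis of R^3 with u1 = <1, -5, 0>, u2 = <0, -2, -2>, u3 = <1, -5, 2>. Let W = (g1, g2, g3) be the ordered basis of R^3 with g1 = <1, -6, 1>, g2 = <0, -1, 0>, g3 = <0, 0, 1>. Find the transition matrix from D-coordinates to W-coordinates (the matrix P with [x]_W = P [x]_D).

Let M have columns uj and N have columns gj. Then for every x, N [x]_W = x = M [x]_D, so P = N^(-1) M.
Since det N = -1, N^(-1) has integer entries; multiplying gives P = [[1, 0, 1], [-1, 2, -1], [-1, -2, 1]].

[[1, 0, 1], [-1, 2, -1], [-1, -2, 1]]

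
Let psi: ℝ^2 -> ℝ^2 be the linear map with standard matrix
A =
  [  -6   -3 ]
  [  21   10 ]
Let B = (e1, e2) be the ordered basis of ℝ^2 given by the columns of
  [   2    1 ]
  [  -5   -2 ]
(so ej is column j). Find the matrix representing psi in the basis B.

The j-th column of [psi]_B is [psi(ej)]_B.
psi(e1) = A e1 = [3, -8] = 2e1 - e2, so column 1 is [2, -1].
Repeating for e2 and assembling the columns gives [[2, -1], [-1, 2]].

[[2, -1], [-1, 2]]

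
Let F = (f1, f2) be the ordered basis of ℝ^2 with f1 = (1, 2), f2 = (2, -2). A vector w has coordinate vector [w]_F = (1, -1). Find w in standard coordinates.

(-1, 4)

By definition w = f1 - f2.
Summing componentwise gives (-1, 4).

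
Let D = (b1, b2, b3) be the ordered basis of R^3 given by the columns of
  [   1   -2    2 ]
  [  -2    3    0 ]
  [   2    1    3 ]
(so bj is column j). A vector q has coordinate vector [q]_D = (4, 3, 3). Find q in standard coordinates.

(4, 1, 20)

q = M [q]_D, where M has columns b1, ..., b3.
Carrying out the matrix-vector product, q = (4, 1, 20).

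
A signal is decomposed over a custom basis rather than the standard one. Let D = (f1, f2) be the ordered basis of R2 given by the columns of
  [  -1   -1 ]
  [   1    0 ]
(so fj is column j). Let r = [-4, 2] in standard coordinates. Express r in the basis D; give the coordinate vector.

Write r = c_1 f1 + c_2 f2 and solve for the c_i.
System: -c_1 - c_2 = -4, c_1 + 0c_2 = 2; solving gives c_1 = 2, c_2 = 2.
Check: 2f1 + 2f2 = [-4, 2].

[2, 2]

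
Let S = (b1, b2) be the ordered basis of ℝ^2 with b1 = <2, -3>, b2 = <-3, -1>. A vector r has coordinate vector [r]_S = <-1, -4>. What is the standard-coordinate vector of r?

<10, 7>

By definition r = -b1 - 4b2.
Summing componentwise gives <10, 7>.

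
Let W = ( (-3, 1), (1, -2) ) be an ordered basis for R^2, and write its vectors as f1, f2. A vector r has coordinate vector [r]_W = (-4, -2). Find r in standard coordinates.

(10, 0)

By definition r = -4f1 - 2f2.
Summing componentwise gives (10, 0).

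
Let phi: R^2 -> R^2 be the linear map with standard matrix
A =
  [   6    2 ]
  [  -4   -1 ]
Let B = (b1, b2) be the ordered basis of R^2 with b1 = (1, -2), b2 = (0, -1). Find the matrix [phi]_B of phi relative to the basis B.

The j-th column of [phi]_B is [phi(bj)]_B.
phi(b1) = A b1 = (2, -2) = 2b1 - 2b2, so column 1 is (2, -2).
Repeating for b2 and assembling the columns gives [[2, -2], [-2, 3]].

[[2, -2], [-2, 3]]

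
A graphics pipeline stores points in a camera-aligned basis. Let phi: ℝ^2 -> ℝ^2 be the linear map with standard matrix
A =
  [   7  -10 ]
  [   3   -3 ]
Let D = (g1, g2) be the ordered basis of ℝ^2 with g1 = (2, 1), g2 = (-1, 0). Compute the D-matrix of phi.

The j-th column of [phi]_D is [phi(gj)]_D.
phi(g1) = A g1 = (4, 3) = 3g1 + 2g2, so column 1 is (3, 2).
Repeating for g2 and assembling the columns gives [[3, -3], [2, 1]].

[[3, -3], [2, 1]]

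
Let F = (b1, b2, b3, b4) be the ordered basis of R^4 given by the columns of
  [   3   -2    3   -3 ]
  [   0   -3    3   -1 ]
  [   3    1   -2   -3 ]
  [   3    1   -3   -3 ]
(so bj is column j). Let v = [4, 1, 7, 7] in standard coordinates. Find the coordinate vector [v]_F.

[v]_F is the unique c with M c = v, where M has columns b1, ..., b4.
Gaussian elimination on [M | v] yields c = (-2, 1, 0, -4).
Check: -2b1 + b2 + 0·b3 - 4b4 = [4, 1, 7, 7].

[-2, 1, 0, -4]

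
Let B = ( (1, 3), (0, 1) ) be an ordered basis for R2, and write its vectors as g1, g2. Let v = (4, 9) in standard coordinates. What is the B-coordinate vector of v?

Write v = c_1 g1 + c_2 g2 and solve for the c_i.
System: c_1 + 0c_2 = 4, 3c_1 + c_2 = 9; solving gives c_1 = 4, c_2 = -3.
Check: 4g1 - 3g2 = (4, 9).

(4, -3)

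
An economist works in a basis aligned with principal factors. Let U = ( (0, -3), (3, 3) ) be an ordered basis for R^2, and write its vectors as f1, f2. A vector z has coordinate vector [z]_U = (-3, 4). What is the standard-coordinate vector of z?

By definition z = -3f1 + 4f2.
Summing componentwise gives (12, 21).

(12, 21)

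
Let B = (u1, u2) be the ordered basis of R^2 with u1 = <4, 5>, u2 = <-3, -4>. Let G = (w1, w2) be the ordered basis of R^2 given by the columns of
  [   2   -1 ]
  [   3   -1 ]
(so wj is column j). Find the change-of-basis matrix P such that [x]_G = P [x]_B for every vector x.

Column j of P is [uj]_G, since P maps B-coordinates to G-coordinates.
Expressing u1 in G: u1 = w1 - 2w2, so column 1 of P is <1, -2>.
Doing the same for each uj gives P = [[1, -1], [-2, 1]].

[[1, -1], [-2, 1]]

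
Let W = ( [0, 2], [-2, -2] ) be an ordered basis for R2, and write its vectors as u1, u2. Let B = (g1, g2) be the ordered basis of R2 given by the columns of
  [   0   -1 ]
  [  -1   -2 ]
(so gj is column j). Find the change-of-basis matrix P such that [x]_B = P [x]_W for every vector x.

Let M have columns uj and N have columns gj. Then for every x, N [x]_B = x = M [x]_W, so P = N^(-1) M.
Since det N = -1, N^(-1) has integer entries; multiplying gives P = [[-2, -2], [0, 2]].

[[-2, -2], [0, 2]]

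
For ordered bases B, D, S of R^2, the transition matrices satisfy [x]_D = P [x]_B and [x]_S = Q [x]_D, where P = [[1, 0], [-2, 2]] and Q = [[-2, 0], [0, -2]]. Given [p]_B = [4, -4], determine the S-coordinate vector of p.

[-8, 32]

Apply P to get D-coordinates [4, -16], then Q to get S-coordinates.
The result is [p]_S = [-8, 32].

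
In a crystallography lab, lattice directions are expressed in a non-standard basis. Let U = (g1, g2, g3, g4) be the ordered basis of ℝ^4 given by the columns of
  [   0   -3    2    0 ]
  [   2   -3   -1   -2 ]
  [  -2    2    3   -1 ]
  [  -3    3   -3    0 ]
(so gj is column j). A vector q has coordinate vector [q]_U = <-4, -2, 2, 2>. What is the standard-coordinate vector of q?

By definition q = -4g1 - 2g2 + 2g3 + 2g4.
Summing componentwise gives <10, -8, 8, 0>.

<10, -8, 8, 0>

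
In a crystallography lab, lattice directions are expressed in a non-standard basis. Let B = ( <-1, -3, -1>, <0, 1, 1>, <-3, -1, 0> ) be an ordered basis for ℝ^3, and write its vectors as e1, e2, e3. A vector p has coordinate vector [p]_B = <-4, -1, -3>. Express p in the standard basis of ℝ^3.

p = M [p]_B, where M has columns e1, ..., e3.
Carrying out the matrix-vector product, p = <13, 14, 3>.

<13, 14, 3>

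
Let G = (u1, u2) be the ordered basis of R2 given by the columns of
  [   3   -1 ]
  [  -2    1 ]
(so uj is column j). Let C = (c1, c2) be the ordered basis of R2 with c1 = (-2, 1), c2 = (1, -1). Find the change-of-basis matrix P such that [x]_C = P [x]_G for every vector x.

[[-1, 0], [1, -1]]

Let M have columns uj and N have columns cj. Then for every x, N [x]_C = x = M [x]_G, so P = N^(-1) M.
Since det N = 1, N^(-1) has integer entries; multiplying gives P = [[-1, 0], [1, -1]].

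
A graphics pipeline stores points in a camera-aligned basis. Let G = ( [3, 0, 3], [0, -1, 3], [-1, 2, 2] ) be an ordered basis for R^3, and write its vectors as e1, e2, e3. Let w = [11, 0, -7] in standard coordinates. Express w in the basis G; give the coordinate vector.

We seek scalars with c_1 e1 + ... + c_3 e3 = w; equivalently solve M c = w where the columns of M are e1, ..., e3.
Row-reducing the augmented matrix [M | w] gives c = (3, -4, -2).
Check: 3e1 - 4e2 - 2e3 = [11, 0, -7].

[3, -4, -2]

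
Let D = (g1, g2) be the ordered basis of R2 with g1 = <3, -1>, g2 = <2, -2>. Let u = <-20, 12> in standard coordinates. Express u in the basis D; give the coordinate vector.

Write u = c_1 g1 + c_2 g2 and solve for the c_i.
System: 3c_1 + 2c_2 = -20, -c_1 - 2c_2 = 12; solving gives c_1 = -4, c_2 = -4.
Check: -4g1 - 4g2 = <-20, 12>.

<-4, -4>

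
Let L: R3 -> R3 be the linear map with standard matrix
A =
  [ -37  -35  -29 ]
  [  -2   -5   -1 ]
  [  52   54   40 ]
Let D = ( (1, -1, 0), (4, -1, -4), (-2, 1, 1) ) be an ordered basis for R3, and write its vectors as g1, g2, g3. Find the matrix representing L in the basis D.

Let P have columns g1, ..., g3. Then [L]_D = P^(-1) A P.
Here det P = -1, so P^(-1) is integer; computing A P first and then P^(-1)(A P) gives [[-2, -1, -2], [1, 2, 2], [2, 2, -2]].

[[-2, -1, -2], [1, 2, 2], [2, 2, -2]]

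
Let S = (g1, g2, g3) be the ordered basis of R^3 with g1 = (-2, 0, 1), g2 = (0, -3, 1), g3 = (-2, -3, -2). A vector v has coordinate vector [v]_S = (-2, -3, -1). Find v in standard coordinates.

(6, 12, -3)

The coordinates say v = -2g1 - 3g2 - g3; adding the scaled basis vectors gives (6, 12, -3).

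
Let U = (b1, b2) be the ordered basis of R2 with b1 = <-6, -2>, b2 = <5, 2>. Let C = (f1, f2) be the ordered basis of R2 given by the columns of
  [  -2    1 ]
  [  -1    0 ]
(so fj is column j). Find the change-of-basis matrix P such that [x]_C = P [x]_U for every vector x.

[[2, -2], [-2, 1]]

Take x = bj: its U-coordinates are the j-th standard unit vector, so P e_j — column j of P — equals [bj]_C.
b1 = 2f1 - 2f2, giving column 1 = <2, -2>; repeating for each j gives P = [[2, -2], [-2, 1]].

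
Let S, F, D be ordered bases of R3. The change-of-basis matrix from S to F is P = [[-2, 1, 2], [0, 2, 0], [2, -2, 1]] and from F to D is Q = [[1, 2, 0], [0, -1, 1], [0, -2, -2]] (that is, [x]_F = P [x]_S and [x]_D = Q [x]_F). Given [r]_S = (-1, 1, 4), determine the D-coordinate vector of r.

(15, -2, -4)

Apply P to get F-coordinates (11, 2, 0), then Q to get D-coordinates.
The result is [r]_D = (15, -2, -4).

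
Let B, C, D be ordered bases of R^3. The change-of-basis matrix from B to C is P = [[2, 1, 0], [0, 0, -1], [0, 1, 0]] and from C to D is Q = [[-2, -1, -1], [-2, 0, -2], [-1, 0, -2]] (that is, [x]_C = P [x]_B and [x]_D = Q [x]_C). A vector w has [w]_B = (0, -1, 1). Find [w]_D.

Apply P to get C-coordinates (-1, -1, -1), then Q to get D-coordinates.
The result is [w]_D = (4, 4, 3).

(4, 4, 3)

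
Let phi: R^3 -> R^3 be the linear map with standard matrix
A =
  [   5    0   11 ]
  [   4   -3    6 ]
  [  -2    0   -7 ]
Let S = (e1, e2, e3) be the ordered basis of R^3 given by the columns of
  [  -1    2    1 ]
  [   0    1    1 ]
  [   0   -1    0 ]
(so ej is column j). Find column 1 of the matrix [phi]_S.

(-1, -2, -2)

Compute phi(e1) = A e1 = (-5, -4, 2) in standard coordinates.
Then write this in S-coordinates: solve for y in y_1 e1 + ... + y_3 e3 = (-5, -4, 2).
This gives y = (-1, -2, -2), which is column 1 of [phi]_S.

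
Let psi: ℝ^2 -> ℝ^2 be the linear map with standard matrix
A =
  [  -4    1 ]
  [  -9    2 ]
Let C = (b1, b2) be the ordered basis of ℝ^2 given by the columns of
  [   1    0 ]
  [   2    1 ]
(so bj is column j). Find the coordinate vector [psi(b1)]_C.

Column 1 of [psi]_C is the C-coordinate vector of psi(b1).
In standard coordinates psi(b1) = A b1 = <-2, -5>.
Converting to C: <-2, -5> = -2b1 - b2, so the coordinate vector is <-2, -1>.

<-2, -1>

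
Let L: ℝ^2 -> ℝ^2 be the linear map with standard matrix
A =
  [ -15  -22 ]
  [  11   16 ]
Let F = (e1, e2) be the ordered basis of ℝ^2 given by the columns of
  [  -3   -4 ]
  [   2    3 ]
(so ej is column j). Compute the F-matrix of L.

[[1, 2], [-1, 0]]

Let P have columns e1, e2. Then [L]_F = P^(-1) A P.
Here det P = -1, so P^(-1) is integer; computing A P first and then P^(-1)(A P) gives [[1, 2], [-1, 0]].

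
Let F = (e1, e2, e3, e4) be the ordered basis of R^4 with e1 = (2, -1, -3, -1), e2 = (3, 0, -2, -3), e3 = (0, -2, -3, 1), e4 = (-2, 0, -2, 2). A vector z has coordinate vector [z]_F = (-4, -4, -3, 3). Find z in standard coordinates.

z = M [z]_F, where M has columns e1, ..., e4.
Carrying out the matrix-vector product, z = (-26, 10, 23, 19).

(-26, 10, 23, 19)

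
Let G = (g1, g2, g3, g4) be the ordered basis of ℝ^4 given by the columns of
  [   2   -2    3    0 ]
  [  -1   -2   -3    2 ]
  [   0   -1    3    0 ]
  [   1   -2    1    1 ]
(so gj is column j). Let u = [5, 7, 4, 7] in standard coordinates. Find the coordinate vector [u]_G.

[0, -1, 1, 4]

Write u = c_1 g1 + ... + c_4 g4 and solve for the c_i.
Solving this 4x4 system gives c = (0, -1, 1, 4).
Check: 0·g1 - g2 + g3 + 4g4 = [5, 7, 4, 7].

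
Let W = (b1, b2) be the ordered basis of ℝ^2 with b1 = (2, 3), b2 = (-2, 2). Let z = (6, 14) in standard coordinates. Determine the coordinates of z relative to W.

Write z = c_1 b1 + c_2 b2 and solve for the c_i.
System: 2c_1 - 2c_2 = 6, 3c_1 + 2c_2 = 14; solving gives c_1 = 4, c_2 = 1.
Check: 4b1 + b2 = (6, 14).

(4, 1)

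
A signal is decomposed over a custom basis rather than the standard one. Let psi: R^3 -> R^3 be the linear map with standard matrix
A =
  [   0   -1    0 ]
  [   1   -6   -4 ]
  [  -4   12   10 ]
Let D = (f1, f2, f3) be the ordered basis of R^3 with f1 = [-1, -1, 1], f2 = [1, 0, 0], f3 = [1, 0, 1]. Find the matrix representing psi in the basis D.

Let P have columns f1, ..., f3. Then [psi]_D = P^(-1) A P.
Here det P = 1, so P^(-1) is integer; computing A P first and then P^(-1)(A P) gives [[-1, -1, 3], [-3, 2, 0], [3, -3, 3]].

[[-1, -1, 3], [-3, 2, 0], [3, -3, 3]]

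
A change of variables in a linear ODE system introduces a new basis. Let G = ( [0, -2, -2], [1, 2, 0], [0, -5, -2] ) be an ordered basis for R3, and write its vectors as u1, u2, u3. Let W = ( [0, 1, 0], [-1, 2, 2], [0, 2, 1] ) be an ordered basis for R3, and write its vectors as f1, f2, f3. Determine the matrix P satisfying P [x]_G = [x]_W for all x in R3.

[[2, 0, -1], [0, -1, 0], [-2, 2, -2]]

Let M have columns uj and N have columns fj. Then for every x, N [x]_W = x = M [x]_G, so P = N^(-1) M.
Since det N = 1, N^(-1) has integer entries; multiplying gives P = [[2, 0, -1], [0, -1, 0], [-2, 2, -2]].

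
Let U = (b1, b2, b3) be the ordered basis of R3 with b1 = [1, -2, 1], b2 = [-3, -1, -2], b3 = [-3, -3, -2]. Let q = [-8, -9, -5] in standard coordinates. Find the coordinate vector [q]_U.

[1, 1, 2]

We seek scalars with c_1 b1 + ... + c_3 b3 = q; equivalently solve M c = q where the columns of M are b1, ..., b3.
Gaussian elimination on [M | q] yields c = (1, 1, 2).
Check: b1 + b2 + 2b3 = [-8, -9, -5].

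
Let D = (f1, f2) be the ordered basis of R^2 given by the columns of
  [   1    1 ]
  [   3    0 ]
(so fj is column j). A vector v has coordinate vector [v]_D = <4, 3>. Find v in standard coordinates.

<7, 12>

v = M [v]_D, where M has columns f1, f2.
Carrying out the matrix-vector product, v = <7, 12>.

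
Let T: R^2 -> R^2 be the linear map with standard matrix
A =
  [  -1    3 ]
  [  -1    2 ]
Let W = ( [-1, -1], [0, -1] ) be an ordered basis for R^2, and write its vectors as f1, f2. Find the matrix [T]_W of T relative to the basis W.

Let P have columns f1, f2. Then [T]_W = P^(-1) A P.
Here det P = 1, so P^(-1) is integer; computing A P first and then P^(-1)(A P) gives [[2, 3], [-1, -1]].

[[2, 3], [-1, -1]]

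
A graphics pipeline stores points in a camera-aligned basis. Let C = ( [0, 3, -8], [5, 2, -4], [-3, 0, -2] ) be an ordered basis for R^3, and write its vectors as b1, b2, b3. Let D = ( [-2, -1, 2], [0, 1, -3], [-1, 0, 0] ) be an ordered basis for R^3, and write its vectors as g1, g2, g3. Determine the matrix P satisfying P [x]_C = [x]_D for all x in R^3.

Let M have columns bj and N have columns gj. Then for every x, N [x]_D = x = M [x]_C, so P = N^(-1) M.
Since det N = -1, N^(-1) has integer entries; multiplying gives P = [[-1, -2, 2], [2, 0, 2], [2, -1, -1]].

[[-1, -2, 2], [2, 0, 2], [2, -1, -1]]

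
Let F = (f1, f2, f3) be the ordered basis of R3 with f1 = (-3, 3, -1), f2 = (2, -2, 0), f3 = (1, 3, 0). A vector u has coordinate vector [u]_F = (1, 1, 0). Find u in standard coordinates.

The coordinates say u = f1 + f2 + 0·f3; adding the scaled basis vectors gives (-1, 1, -1).

(-1, 1, -1)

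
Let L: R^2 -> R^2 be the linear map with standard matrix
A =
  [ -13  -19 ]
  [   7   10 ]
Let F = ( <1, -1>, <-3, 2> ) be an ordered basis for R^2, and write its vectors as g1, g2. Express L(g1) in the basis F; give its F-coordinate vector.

Column 1 of [L]_F is the F-coordinate vector of L(g1).
In standard coordinates L(g1) = A g1 = <6, -3>.
Converting to F: <6, -3> = -3g1 - 3g2, so the coordinate vector is <-3, -3>.

<-3, -3>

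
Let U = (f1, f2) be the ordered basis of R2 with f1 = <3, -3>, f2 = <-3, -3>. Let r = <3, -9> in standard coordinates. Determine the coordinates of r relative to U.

Write r = c_1 f1 + c_2 f2 and solve for the c_i.
System: 3c_1 - 3c_2 = 3, -3c_1 - 3c_2 = -9; solving gives c_1 = 2, c_2 = 1.
Check: 2f1 + f2 = <3, -9>.

<2, 1>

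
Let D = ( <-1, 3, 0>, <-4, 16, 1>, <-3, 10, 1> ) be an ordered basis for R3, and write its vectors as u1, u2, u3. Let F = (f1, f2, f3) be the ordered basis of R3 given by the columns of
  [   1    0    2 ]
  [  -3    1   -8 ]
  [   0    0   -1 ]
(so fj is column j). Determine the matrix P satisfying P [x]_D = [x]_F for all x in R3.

[[-1, -2, -1], [0, 2, -1], [0, -1, -1]]

Column j of P is [uj]_F, since P maps D-coordinates to F-coordinates.
Expressing u1 in F: u1 = -f1 + 0·f2 + 0·f3, so column 1 of P is <-1, 0, 0>.
Doing the same for each uj gives P = [[-1, -2, -1], [0, 2, -1], [0, -1, -1]].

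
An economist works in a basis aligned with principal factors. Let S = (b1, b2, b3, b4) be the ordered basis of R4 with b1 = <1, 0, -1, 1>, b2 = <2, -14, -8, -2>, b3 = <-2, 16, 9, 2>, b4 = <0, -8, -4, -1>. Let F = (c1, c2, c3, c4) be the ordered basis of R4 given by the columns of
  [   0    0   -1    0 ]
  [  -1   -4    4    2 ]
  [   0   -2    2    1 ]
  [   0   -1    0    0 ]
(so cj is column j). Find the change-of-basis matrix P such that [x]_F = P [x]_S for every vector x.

[[-2, -2, 2, 0], [-1, 2, -2, 1], [-1, -2, 2, 0], [-1, 0, 1, -2]]

Take x = bj: its S-coordinates are the j-th standard unit vector, so P e_j — column j of P — equals [bj]_F.
b1 = -2c1 - c2 - c3 - c4, giving column 1 = <-2, -1, -1, -1>; repeating for each j gives P = [[-2, -2, 2, 0], [-1, 2, -2, 1], [-1, -2, 2, 0], [-1, 0, 1, -2]].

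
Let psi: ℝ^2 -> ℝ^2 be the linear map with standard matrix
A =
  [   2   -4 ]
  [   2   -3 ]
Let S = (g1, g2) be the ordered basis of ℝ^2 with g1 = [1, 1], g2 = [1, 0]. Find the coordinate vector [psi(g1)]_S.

Column 1 of [psi]_S is the S-coordinate vector of psi(g1).
In standard coordinates psi(g1) = A g1 = [-2, -1].
Converting to S: [-2, -1] = -g1 - g2, so the coordinate vector is [-1, -1].

[-1, -1]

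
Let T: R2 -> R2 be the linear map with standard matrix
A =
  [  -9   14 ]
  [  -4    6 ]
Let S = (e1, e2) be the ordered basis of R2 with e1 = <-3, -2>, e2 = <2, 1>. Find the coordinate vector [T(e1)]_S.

<-1, -2>

Compute T(e1) = A e1 = <-1, 0> in standard coordinates.
Then write this in S-coordinates: solve for y in y_1 e1 + y_2 e2 = <-1, 0>.
This gives y = <-1, -2>, which is column 1 of [T]_S.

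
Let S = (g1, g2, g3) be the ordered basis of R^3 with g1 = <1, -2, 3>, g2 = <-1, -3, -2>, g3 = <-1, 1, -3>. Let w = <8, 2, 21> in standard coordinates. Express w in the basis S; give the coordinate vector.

<2, -3, -3>

We seek scalars with c_1 g1 + ... + c_3 g3 = w; equivalently solve M c = w where the columns of M are g1, ..., g3.
Solving this 3x3 system gives c = (2, -3, -3).
Check: 2g1 - 3g2 - 3g3 = <8, 2, 21>.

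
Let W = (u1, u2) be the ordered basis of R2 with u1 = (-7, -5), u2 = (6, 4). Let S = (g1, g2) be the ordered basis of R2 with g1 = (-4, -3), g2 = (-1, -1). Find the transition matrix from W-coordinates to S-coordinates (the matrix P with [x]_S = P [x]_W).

Let M have columns uj and N have columns gj. Then for every x, N [x]_S = x = M [x]_W, so P = N^(-1) M.
Since det N = 1, N^(-1) has integer entries; multiplying gives P = [[2, -2], [-1, 2]].

[[2, -2], [-1, 2]]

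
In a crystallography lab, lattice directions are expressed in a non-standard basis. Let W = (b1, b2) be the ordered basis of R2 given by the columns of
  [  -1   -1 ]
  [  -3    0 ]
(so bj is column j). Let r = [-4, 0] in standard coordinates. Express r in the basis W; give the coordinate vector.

[r]_W is the unique c with M c = r, where M has columns b1, b2.
System: -c_1 - c_2 = -4, -3c_1 + 0c_2 = 0; solving gives c_1 = 0, c_2 = 4.
Check: 0·b1 + 4b2 = [-4, 0].

[0, 4]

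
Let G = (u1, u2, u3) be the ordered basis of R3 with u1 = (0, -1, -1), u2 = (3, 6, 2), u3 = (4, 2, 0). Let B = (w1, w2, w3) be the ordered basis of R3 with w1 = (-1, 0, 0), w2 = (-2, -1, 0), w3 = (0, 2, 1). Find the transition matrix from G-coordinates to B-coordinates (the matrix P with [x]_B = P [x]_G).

Column j of P is [uj]_B, since P maps G-coordinates to B-coordinates.
Expressing u1 in B: u1 = 2w1 - w2 - w3, so column 1 of P is (2, -1, -1).
Doing the same for each uj gives P = [[2, 1, 0], [-1, -2, -2], [-1, 2, 0]].

[[2, 1, 0], [-1, -2, -2], [-1, 2, 0]]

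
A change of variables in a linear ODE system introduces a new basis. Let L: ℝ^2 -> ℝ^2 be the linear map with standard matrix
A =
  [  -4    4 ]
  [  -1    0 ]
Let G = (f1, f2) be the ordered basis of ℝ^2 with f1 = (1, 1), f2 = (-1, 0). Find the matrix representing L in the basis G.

[[-1, 1], [-1, -3]]

The j-th column of [L]_G is [L(fj)]_G.
L(f1) = A f1 = (0, -1) = -f1 - f2, so column 1 is (-1, -1).
Repeating for f2 and assembling the columns gives [[-1, 1], [-1, -3]].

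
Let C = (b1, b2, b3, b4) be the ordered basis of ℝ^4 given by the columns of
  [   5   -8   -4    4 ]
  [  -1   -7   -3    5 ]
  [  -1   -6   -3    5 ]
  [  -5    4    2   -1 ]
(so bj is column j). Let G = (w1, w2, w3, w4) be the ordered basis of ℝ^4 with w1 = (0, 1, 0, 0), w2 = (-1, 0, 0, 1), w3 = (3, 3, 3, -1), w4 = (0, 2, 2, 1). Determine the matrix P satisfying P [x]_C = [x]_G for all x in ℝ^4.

Let M have columns bj and N have columns wj. Then for every x, N [x]_G = x = M [x]_C, so P = N^(-1) M.
Since det N = -1, N^(-1) has integer entries; multiplying gives P = [[0, -1, 0, 0], [-2, 2, 1, -1], [1, -2, -1, 1], [-2, 0, 0, 1]].

[[0, -1, 0, 0], [-2, 2, 1, -1], [1, -2, -1, 1], [-2, 0, 0, 1]]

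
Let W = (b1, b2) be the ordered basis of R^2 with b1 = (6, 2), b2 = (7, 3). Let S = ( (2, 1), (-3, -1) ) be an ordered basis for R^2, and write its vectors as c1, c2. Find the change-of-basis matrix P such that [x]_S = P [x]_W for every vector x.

Column j of P is [bj]_S, since P maps W-coordinates to S-coordinates.
Expressing b1 in S: b1 = 0·c1 - 2c2, so column 1 of P is (0, -2).
Doing the same for each bj gives P = [[0, 2], [-2, -1]].

[[0, 2], [-2, -1]]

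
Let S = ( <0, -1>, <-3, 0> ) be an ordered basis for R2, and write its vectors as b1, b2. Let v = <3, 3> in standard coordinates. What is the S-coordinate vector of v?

<-3, -1>

We seek scalars with c_1 b1 + c_2 b2 = v; equivalently solve M c = v where the columns of M are b1, b2.
System: 0c_1 - 3c_2 = 3, -c_1 + 0c_2 = 3; solving gives c_1 = -3, c_2 = -1.
Check: -3b1 - b2 = <3, 3>.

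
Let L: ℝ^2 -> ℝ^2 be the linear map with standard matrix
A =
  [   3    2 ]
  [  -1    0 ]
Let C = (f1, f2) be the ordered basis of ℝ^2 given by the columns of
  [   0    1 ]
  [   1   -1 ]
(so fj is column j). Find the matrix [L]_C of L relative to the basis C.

[[2, 0], [2, 1]]

With P the matrix whose columns are f1, f2, [L]_C = P^(-1) A P.
Column by column: L(f1) = A f1 = (2, 0); its C-coordinates (2, 2) give column 1.
Continuing for each basis vector yields [L]_C = [[2, 0], [2, 1]].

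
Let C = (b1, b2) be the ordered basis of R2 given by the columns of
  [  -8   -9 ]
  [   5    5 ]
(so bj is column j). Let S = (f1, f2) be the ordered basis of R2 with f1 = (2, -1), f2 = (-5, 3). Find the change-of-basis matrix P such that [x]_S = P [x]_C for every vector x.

[[1, -2], [2, 1]]

Let M have columns bj and N have columns fj. Then for every x, N [x]_S = x = M [x]_C, so P = N^(-1) M.
Since det N = 1, N^(-1) has integer entries; multiplying gives P = [[1, -2], [2, 1]].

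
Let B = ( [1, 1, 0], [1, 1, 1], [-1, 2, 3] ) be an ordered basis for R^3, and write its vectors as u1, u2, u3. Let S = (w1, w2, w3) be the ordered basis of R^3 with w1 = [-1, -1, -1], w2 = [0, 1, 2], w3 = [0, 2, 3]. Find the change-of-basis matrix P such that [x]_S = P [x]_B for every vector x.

[[-1, -1, 1], [-2, 0, -1], [1, 0, 2]]

Let M have columns uj and N have columns wj. Then for every x, N [x]_S = x = M [x]_B, so P = N^(-1) M.
Since det N = 1, N^(-1) has integer entries; multiplying gives P = [[-1, -1, 1], [-2, 0, -1], [1, 0, 2]].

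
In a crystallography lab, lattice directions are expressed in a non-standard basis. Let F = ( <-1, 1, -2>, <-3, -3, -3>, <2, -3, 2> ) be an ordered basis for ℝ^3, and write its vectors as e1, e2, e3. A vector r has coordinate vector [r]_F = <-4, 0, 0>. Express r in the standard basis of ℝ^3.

r = M [r]_F, where M has columns e1, ..., e3.
Carrying out the matrix-vector product, r = <4, -4, 8>.

<4, -4, 8>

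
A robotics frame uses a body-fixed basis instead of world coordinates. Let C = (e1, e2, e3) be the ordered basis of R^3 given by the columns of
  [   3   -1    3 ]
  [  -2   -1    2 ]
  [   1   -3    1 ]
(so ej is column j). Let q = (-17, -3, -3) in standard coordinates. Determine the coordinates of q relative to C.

Write q = c_1 e1 + ... + c_3 e3 and solve for the c_i.
Row-reducing the augmented matrix [M | q] gives c = (-2, -1, -4).
Check: -2e1 - e2 - 4e3 = (-17, -3, -3).

(-2, -1, -4)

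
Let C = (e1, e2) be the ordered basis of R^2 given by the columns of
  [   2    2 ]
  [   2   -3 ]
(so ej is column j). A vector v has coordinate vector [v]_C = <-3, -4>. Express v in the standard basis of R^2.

The coordinates say v = -3e1 - 4e2; adding the scaled basis vectors gives <-14, 6>.

<-14, 6>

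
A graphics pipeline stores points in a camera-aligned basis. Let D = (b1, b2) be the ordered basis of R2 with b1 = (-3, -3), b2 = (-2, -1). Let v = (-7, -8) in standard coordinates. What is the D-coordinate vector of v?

(3, -1)

We seek scalars with c_1 b1 + c_2 b2 = v; equivalently solve M c = v where the columns of M are b1, b2.
System: -3c_1 - 2c_2 = -7, -3c_1 - c_2 = -8; solving gives c_1 = 3, c_2 = -1.
Check: 3b1 - b2 = (-7, -8).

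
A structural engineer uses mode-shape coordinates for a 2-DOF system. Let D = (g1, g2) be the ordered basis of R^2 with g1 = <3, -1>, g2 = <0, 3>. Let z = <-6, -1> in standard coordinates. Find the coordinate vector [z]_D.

<-2, -1>

We seek scalars with c_1 g1 + c_2 g2 = z; equivalently solve M c = z where the columns of M are g1, g2.
System: 3c_1 + 0c_2 = -6, -c_1 + 3c_2 = -1; solving gives c_1 = -2, c_2 = -1.
Check: -2g1 - g2 = <-6, -1>.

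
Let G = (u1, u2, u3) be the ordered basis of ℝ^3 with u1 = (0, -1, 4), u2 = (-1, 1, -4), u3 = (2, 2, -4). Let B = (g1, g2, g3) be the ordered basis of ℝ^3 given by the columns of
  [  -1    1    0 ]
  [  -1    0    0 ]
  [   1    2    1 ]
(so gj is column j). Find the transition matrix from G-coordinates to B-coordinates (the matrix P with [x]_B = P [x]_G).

[[1, -1, -2], [1, -2, 0], [1, 1, -2]]

Column j of P is [uj]_B, since P maps G-coordinates to B-coordinates.
Expressing u1 in B: u1 = g1 + g2 + g3, so column 1 of P is (1, 1, 1).
Doing the same for each uj gives P = [[1, -1, -2], [1, -2, 0], [1, 1, -2]].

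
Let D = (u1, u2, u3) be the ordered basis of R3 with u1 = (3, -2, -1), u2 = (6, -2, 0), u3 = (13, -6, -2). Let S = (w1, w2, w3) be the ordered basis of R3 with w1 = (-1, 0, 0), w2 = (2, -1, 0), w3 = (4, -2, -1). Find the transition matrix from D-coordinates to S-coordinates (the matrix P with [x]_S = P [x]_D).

[[1, -2, -1], [0, 2, 2], [1, 0, 2]]

Let M have columns uj and N have columns wj. Then for every x, N [x]_S = x = M [x]_D, so P = N^(-1) M.
Since det N = -1, N^(-1) has integer entries; multiplying gives P = [[1, -2, -1], [0, 2, 2], [1, 0, 2]].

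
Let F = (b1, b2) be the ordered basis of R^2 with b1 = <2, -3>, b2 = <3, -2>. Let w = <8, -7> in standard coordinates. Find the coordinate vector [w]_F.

[w]_F is the unique c with M c = w, where M has columns b1, b2.
System: 2c_1 + 3c_2 = 8, -3c_1 - 2c_2 = -7; solving gives c_1 = 1, c_2 = 2.
Check: b1 + 2b2 = <8, -7>.

<1, 2>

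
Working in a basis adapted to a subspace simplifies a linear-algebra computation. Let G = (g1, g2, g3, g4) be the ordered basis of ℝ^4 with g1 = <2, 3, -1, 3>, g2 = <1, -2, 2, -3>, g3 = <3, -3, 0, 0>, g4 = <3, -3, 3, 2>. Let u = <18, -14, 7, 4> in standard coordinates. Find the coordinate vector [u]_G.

Write u = c_1 g1 + ... + c_4 g4 and solve for the c_i.
Gaussian elimination on [M | u] yields c = (1, 1, 3, 2).
Check: g1 + g2 + 3g3 + 2g4 = <18, -14, 7, 4>.

<1, 1, 3, 2>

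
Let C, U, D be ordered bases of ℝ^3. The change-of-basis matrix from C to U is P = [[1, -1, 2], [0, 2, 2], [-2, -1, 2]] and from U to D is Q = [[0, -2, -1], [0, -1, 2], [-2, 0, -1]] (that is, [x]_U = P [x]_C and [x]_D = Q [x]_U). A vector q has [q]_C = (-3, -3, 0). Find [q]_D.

(3, 24, -9)

First [q]_U = P [q]_C = (0, -6, 9).
Then [q]_D = Q [q]_U = (3, 24, -9).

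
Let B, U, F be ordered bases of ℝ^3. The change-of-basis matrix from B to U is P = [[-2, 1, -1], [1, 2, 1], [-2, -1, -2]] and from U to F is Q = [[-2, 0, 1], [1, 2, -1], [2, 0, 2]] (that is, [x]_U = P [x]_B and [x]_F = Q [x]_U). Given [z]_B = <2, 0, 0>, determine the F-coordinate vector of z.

Apply P to get U-coordinates <-4, 2, -4>, then Q to get F-coordinates.
The result is [z]_F = <4, 4, -16>.

<4, 4, -16>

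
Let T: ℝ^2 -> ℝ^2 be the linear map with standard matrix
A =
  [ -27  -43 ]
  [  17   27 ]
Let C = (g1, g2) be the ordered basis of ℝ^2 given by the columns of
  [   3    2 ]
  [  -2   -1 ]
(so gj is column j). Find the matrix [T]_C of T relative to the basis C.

[[1, -3], [1, -1]]

Let P have columns g1, g2. Then [T]_C = P^(-1) A P.
Here det P = 1, so P^(-1) is integer; computing A P first and then P^(-1)(A P) gives [[1, -3], [1, -1]].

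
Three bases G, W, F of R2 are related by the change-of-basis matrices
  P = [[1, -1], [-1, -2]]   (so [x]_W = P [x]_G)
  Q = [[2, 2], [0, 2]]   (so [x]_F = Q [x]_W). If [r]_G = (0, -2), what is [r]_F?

(12, 8)

Apply P to get W-coordinates (2, 4), then Q to get F-coordinates.
The result is [r]_F = (12, 8).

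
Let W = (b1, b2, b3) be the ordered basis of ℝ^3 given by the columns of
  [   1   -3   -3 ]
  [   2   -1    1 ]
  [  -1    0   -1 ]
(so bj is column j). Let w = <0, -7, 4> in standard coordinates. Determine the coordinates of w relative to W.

<-3, 0, -1>

Write w = c_1 b1 + ... + c_3 b3 and solve for the c_i.
Solving this 3x3 system gives c = (-3, 0, -1).
Check: -3b1 + 0·b2 - b3 = <0, -7, 4>.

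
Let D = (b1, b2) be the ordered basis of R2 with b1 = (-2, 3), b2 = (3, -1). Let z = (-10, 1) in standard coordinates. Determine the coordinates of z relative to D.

(-1, -4)

[z]_D is the unique c with M c = z, where M has columns b1, b2.
System: -2c_1 + 3c_2 = -10, 3c_1 - c_2 = 1; solving gives c_1 = -1, c_2 = -4.
Check: -b1 - 4b2 = (-10, 1).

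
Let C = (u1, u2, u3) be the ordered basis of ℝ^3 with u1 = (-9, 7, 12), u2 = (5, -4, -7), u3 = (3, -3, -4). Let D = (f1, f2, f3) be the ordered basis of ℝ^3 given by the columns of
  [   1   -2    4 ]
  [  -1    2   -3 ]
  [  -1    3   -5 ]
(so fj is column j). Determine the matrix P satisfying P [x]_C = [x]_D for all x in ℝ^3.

Column j of P is [uj]_D, since P maps C-coordinates to D-coordinates.
Expressing u1 in D: u1 = f1 + f2 - 2f3, so column 1 of P is (1, 1, -2).
Doing the same for each uj gives P = [[1, -1, 1], [1, -1, -1], [-2, 1, 0]].

[[1, -1, 1], [1, -1, -1], [-2, 1, 0]]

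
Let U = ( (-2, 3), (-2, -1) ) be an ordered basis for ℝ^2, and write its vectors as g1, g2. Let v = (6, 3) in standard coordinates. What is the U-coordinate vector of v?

Write v = c_1 g1 + c_2 g2 and solve for the c_i.
System: -2c_1 - 2c_2 = 6, 3c_1 - c_2 = 3; solving gives c_1 = 0, c_2 = -3.
Check: 0·g1 - 3g2 = (6, 3).

(0, -3)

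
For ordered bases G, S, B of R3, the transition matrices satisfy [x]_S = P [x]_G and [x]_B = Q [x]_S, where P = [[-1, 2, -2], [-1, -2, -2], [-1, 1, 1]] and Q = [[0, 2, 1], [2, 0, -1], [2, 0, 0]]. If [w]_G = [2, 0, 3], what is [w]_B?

First [w]_S = P [w]_G = [-8, -8, 1].
Then [w]_B = Q [w]_S = [-15, -17, -16].

[-15, -17, -16]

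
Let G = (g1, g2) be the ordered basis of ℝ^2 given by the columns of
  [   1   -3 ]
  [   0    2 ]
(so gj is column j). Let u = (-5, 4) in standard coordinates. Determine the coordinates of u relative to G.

We seek scalars with c_1 g1 + c_2 g2 = u; equivalently solve M c = u where the columns of M are g1, g2.
System: c_1 - 3c_2 = -5, 0c_1 + 2c_2 = 4; solving gives c_1 = 1, c_2 = 2.
Check: g1 + 2g2 = (-5, 4).

(1, 2)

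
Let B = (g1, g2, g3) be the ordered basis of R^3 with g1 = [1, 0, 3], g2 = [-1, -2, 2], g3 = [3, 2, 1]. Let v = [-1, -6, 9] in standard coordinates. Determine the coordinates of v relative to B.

[0, 4, 1]

Write v = c_1 g1 + ... + c_3 g3 and solve for the c_i.
Solving this 3x3 system gives c = (0, 4, 1).
Check: 0·g1 + 4g2 + g3 = [-1, -6, 9].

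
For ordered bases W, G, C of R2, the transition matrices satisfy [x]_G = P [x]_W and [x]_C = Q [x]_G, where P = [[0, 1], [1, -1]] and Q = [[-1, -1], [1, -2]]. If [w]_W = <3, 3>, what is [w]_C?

<-3, 3>

Composing the changes, [w]_C = Q P [w]_W.
Q P = [[-1, 0], [-2, 3]]; applying this to <3, 3> gives <-3, 3>.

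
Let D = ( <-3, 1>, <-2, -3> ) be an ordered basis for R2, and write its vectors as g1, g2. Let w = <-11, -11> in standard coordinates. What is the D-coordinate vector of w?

We seek scalars with c_1 g1 + c_2 g2 = w; equivalently solve M c = w where the columns of M are g1, g2.
System: -3c_1 - 2c_2 = -11, c_1 - 3c_2 = -11; solving gives c_1 = 1, c_2 = 4.
Check: g1 + 4g2 = <-11, -11>.

<1, 4>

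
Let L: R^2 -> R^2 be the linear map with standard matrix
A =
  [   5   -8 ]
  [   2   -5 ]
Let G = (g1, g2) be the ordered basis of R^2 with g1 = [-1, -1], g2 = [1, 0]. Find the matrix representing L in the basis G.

Let P have columns g1, g2. Then [L]_G = P^(-1) A P.
Here det P = 1, so P^(-1) is integer; computing A P first and then P^(-1)(A P) gives [[-3, -2], [0, 3]].

[[-3, -2], [0, 3]]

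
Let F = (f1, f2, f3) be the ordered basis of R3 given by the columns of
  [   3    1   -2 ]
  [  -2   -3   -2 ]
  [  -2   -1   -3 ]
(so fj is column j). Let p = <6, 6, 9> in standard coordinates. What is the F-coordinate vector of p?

Write p = c_1 f1 + ... + c_3 f3 and solve for the c_i.
Solving this 3x3 system gives c = (0, 0, -3).
Check: 0·f1 + 0·f2 - 3f3 = <6, 6, 9>.

<0, 0, -3>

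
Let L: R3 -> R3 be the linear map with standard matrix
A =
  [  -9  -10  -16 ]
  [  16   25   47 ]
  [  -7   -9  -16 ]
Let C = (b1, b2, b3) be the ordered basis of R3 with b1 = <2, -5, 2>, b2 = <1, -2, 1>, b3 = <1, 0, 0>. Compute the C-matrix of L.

[[1, -3, -2], [-3, 1, -3], [1, 0, -2]]

With P the matrix whose columns are b1, ..., b3, [L]_C = P^(-1) A P.
Column by column: L(b1) = A b1 = <0, 1, -1>; its C-coordinates <1, -3, 1> give column 1.
Continuing for each basis vector yields [L]_C = [[1, -3, -2], [-3, 1, -3], [1, 0, -2]].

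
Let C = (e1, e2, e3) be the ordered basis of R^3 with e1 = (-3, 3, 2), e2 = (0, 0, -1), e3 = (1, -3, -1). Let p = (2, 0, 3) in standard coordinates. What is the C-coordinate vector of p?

Write p = c_1 e1 + ... + c_3 e3 and solve for the c_i.
Row-reducing the augmented matrix [M | p] gives c = (-1, -4, -1).
Check: -e1 - 4e2 - e3 = (2, 0, 3).

(-1, -4, -1)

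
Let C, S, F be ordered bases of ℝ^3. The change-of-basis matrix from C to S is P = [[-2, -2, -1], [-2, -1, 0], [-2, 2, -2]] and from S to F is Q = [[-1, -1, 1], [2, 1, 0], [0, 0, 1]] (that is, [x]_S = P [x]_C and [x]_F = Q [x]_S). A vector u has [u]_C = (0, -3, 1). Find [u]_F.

First [u]_S = P [u]_C = (5, 3, -8).
Then [u]_F = Q [u]_S = (-16, 13, -8).

(-16, 13, -8)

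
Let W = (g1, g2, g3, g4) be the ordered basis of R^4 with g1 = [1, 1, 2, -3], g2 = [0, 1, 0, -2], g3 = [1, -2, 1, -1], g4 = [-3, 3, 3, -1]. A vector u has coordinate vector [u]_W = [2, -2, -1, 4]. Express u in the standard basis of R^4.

By definition u = 2g1 - 2g2 - g3 + 4g4.
Summing componentwise gives [-11, 14, 15, -5].

[-11, 14, 15, -5]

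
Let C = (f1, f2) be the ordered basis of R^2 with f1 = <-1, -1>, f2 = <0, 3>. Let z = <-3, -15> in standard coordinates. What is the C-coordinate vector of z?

[z]_C is the unique c with M c = z, where M has columns f1, f2.
System: -c_1 + 0c_2 = -3, -c_1 + 3c_2 = -15; solving gives c_1 = 3, c_2 = -4.
Check: 3f1 - 4f2 = <-3, -15>.

<3, -4>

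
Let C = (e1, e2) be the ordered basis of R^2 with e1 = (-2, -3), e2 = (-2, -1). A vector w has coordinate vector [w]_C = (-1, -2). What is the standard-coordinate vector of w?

w = M [w]_C, where M has columns e1, e2.
Carrying out the matrix-vector product, w = (6, 5).

(6, 5)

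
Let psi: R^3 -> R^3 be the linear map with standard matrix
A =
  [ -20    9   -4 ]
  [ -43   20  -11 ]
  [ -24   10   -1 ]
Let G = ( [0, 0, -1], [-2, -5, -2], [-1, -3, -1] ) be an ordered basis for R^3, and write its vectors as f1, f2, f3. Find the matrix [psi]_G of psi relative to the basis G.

[[3, 3, 2], [-1, -1, 3], [-2, -1, -3]]

Let P have columns f1, ..., f3. Then [psi]_G = P^(-1) A P.
Here det P = -1, so P^(-1) is integer; computing A P first and then P^(-1)(A P) gives [[3, 3, 2], [-1, -1, 3], [-2, -1, -3]].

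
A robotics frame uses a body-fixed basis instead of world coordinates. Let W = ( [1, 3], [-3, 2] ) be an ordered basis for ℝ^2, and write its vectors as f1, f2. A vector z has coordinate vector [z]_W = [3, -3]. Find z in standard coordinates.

z = M [z]_W, where M has columns f1, f2.
Carrying out the matrix-vector product, z = [12, 3].

[12, 3]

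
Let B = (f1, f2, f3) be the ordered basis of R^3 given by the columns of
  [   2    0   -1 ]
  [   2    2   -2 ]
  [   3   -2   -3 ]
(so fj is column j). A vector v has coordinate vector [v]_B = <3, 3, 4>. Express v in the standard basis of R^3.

<2, 4, -9>

The coordinates say v = 3f1 + 3f2 + 4f3; adding the scaled basis vectors gives <2, 4, -9>.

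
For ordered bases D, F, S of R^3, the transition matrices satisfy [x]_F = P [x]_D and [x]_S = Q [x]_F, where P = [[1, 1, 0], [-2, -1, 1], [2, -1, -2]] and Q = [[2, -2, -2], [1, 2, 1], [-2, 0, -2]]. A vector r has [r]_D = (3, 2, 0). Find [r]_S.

(18, -7, -18)

Apply P to get F-coordinates (5, -8, 4), then Q to get S-coordinates.
The result is [r]_S = (18, -7, -18).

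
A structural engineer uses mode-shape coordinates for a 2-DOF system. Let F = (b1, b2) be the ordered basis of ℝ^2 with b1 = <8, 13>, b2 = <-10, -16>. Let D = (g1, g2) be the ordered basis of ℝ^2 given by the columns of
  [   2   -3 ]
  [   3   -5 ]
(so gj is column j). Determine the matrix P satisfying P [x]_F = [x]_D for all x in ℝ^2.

Take x = bj: its F-coordinates are the j-th standard unit vector, so P e_j — column j of P — equals [bj]_D.
b1 = g1 - 2g2, giving column 1 = <1, -2>; repeating for each j gives P = [[1, -2], [-2, 2]].

[[1, -2], [-2, 2]]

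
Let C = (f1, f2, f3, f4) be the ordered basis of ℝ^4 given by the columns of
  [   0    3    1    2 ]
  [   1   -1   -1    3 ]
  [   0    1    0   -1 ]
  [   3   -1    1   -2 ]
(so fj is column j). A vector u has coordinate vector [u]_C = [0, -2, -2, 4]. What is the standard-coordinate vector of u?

u = M [u]_C, where M has columns f1, ..., f4.
Carrying out the matrix-vector product, u = [0, 16, -6, -8].

[0, 16, -6, -8]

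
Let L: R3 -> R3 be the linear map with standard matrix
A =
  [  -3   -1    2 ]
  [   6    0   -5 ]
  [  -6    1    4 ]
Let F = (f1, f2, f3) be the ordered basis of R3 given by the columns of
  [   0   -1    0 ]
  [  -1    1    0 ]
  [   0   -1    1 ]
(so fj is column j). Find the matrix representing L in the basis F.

[[-1, 1, 3], [-1, 0, -2], [-2, 3, 2]]

The j-th column of [L]_F is [L(fj)]_F.
L(f1) = A f1 = (1, 0, -1) = -f1 - f2 - 2f3, so column 1 is (-1, -1, -2).
Repeating for f2, f3 and assembling the columns gives [[-1, 1, 3], [-1, 0, -2], [-2, 3, 2]].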